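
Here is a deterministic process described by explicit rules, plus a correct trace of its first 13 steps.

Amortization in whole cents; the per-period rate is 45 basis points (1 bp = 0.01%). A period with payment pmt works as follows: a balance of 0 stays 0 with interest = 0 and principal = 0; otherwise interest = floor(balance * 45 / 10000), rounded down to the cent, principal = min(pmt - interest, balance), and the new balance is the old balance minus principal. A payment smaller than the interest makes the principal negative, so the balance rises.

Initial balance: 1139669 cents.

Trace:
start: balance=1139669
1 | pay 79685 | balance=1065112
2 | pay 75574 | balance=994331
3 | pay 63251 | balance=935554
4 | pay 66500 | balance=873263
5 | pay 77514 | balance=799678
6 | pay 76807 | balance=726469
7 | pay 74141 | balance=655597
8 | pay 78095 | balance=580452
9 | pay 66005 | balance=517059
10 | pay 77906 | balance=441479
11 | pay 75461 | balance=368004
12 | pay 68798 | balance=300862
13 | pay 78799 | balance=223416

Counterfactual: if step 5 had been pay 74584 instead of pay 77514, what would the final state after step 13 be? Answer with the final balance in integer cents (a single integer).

(re-executing from step 5 with the substitution; state before step 5: balance=873263)
5 | pay 74584 | balance=802608
6 | pay 76807 | balance=729412
7 | pay 74141 | balance=658553
8 | pay 78095 | balance=583421
9 | pay 66005 | balance=520041
10 | pay 77906 | balance=444475
11 | pay 75461 | balance=371014
12 | pay 68798 | balance=303885
13 | pay 78799 | balance=226453

226453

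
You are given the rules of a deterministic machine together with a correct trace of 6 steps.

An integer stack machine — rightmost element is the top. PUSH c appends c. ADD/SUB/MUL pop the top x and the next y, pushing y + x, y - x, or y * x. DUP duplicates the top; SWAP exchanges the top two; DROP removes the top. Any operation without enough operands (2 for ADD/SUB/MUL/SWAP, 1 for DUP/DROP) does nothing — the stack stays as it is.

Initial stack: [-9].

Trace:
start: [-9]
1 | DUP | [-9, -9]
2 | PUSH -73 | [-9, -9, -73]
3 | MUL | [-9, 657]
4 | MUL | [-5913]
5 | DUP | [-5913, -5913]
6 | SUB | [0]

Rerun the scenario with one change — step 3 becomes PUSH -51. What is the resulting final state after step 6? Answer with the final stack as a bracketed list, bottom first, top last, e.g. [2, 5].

[-9, -9, 0]

(re-executing from step 3 with the substitution; state before step 3: [-9, -9, -73])
3 | PUSH -51 | [-9, -9, -73, -51]
4 | MUL | [-9, -9, 3723]
5 | DUP | [-9, -9, 3723, 3723]
6 | SUB | [-9, -9, 0]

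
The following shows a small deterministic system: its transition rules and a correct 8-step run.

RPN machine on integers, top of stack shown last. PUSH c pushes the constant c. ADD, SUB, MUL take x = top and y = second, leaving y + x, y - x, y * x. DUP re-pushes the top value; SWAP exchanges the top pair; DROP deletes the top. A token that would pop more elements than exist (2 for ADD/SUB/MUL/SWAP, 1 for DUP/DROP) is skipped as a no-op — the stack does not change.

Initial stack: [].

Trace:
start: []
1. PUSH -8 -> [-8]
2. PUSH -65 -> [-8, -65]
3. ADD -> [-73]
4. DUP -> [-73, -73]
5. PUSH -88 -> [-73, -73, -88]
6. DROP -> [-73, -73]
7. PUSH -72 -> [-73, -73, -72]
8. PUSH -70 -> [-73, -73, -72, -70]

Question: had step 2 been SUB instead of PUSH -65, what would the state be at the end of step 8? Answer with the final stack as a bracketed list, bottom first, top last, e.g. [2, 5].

(re-executing from step 2 with the substitution; state before step 2: [-8])
2. SUB -> [-8]
3. ADD -> [-8]
4. DUP -> [-8, -8]
5. PUSH -88 -> [-8, -8, -88]
6. DROP -> [-8, -8]
7. PUSH -72 -> [-8, -8, -72]
8. PUSH -70 -> [-8, -8, -72, -70]

[-8, -8, -72, -70]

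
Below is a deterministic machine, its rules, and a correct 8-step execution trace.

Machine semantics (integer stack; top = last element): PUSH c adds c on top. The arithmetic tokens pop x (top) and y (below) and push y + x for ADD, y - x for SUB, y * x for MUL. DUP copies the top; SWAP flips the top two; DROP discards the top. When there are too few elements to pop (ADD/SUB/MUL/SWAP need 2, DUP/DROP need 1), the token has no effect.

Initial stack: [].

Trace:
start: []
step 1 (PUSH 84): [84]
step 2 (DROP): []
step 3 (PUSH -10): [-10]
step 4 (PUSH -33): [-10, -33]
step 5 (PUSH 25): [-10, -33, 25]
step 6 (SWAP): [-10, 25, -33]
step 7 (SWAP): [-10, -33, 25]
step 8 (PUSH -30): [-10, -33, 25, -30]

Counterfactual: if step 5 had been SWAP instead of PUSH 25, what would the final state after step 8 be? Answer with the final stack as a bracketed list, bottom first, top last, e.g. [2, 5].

[-33, -10, -30]

(re-executing from step 5 with the substitution; state before step 5: [-10, -33])
step 5 (SWAP): [-33, -10]
step 6 (SWAP): [-10, -33]
step 7 (SWAP): [-33, -10]
step 8 (PUSH -30): [-33, -10, -30]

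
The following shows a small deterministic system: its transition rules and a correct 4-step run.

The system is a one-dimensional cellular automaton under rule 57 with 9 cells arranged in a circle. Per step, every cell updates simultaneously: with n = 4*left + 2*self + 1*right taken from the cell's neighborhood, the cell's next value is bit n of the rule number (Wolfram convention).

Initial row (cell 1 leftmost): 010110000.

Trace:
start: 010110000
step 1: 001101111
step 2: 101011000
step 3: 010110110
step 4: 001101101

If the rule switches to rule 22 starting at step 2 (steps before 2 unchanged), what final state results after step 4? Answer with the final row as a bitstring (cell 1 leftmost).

(re-executing steps 2..4 under rule 22; state before step 2: 001101111)
step 2: 110000000
step 3: 001000001
step 4: 111100011

111100011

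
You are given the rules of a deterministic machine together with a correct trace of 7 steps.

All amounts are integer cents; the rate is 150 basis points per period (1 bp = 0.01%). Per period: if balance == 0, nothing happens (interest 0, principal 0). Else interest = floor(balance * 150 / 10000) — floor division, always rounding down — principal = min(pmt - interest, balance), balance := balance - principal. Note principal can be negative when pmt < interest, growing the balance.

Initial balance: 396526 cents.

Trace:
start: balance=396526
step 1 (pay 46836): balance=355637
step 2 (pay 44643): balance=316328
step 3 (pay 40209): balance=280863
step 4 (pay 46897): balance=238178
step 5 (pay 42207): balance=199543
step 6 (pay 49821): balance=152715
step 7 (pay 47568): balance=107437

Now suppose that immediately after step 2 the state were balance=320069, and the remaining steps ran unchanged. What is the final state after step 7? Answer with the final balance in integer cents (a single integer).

111468

state after step 2 := balance=320069
step 3 (pay 40209): balance=284661
step 4 (pay 46897): balance=242033
step 5 (pay 42207): balance=203456
step 6 (pay 49821): balance=156686
step 7 (pay 47568): balance=111468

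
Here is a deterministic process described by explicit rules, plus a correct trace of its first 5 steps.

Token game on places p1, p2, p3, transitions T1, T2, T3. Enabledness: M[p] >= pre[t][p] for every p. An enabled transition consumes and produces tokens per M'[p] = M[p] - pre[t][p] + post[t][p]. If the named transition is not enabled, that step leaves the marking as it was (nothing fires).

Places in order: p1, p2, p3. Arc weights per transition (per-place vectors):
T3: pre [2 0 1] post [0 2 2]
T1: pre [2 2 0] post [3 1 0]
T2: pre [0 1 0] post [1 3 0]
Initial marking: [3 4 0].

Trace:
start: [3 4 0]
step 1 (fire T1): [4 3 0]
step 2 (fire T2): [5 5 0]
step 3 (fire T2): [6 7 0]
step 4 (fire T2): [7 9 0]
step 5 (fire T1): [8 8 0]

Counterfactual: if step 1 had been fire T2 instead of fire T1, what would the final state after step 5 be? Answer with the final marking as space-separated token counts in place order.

(re-executing from step 1 with the substitution; state before step 1: [3 4 0])
step 1 (fire T2): [4 6 0]
step 2 (fire T2): [5 8 0]
step 3 (fire T2): [6 10 0]
step 4 (fire T2): [7 12 0]
step 5 (fire T1): [8 11 0]

8 11 0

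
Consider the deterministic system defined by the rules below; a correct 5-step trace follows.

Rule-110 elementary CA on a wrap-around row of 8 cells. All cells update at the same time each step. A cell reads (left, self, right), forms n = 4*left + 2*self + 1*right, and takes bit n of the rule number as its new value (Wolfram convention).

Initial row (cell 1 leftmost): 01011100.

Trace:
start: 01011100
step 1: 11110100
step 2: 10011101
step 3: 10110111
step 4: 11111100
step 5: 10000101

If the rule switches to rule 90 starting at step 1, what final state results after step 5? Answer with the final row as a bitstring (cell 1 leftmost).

00000000

(re-executing steps 1..5 under rule 90; state before step 1: 01011100)
step 1: 10010110
step 2: 01100110
step 3: 11111111
step 4: 00000000
step 5: 00000000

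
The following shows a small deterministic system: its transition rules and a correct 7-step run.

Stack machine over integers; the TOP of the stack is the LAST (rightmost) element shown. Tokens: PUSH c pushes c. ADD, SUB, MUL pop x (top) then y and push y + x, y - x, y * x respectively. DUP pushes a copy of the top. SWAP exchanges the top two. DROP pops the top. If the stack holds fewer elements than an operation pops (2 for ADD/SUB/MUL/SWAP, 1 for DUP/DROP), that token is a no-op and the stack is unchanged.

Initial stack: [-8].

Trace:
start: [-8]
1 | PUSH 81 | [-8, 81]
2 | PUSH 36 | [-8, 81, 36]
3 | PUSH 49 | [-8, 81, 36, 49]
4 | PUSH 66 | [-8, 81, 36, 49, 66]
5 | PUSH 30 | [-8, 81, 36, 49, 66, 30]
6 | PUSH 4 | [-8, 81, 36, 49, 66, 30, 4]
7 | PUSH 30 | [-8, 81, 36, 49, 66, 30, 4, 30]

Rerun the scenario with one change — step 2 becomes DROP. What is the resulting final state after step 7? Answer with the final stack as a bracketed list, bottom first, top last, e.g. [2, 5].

(re-executing from step 2 with the substitution; state before step 2: [-8, 81])
2 | DROP | [-8]
3 | PUSH 49 | [-8, 49]
4 | PUSH 66 | [-8, 49, 66]
5 | PUSH 30 | [-8, 49, 66, 30]
6 | PUSH 4 | [-8, 49, 66, 30, 4]
7 | PUSH 30 | [-8, 49, 66, 30, 4, 30]

[-8, 49, 66, 30, 4, 30]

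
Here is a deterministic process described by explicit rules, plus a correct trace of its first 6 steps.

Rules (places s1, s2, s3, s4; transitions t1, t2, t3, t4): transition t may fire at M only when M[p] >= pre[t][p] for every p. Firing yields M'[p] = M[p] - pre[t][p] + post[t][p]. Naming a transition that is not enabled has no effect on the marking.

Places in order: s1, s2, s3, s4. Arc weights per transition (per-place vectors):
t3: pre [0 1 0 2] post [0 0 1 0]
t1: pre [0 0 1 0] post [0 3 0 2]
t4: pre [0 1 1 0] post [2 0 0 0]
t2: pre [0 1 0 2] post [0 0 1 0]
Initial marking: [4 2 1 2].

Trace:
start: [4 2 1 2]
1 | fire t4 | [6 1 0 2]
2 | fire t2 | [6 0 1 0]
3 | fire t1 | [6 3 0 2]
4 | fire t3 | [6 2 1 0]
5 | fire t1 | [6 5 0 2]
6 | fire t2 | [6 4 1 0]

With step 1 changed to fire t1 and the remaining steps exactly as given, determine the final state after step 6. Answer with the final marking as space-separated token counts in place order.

(re-executing from step 1 with the substitution; state before step 1: [4 2 1 2])
1 | fire t1 | [4 5 0 4]
2 | fire t2 | [4 4 1 2]
3 | fire t1 | [4 7 0 4]
4 | fire t3 | [4 6 1 2]
5 | fire t1 | [4 9 0 4]
6 | fire t2 | [4 8 1 2]

4 8 1 2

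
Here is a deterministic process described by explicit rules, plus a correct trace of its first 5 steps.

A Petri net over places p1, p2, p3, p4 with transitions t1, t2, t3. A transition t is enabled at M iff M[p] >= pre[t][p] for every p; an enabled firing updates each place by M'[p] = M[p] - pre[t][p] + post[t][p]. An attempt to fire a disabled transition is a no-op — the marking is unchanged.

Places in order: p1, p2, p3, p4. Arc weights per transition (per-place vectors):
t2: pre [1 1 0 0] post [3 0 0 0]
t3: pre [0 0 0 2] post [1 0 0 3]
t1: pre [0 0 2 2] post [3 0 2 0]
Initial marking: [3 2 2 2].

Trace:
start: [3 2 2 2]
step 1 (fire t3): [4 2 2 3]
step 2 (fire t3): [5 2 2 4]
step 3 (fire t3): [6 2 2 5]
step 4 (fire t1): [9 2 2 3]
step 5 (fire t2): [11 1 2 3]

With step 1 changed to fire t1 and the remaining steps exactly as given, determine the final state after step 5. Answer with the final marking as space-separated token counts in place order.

8 1 2 0

(re-executing from step 1 with the substitution; state before step 1: [3 2 2 2])
step 1 (fire t1): [6 2 2 0]
step 2 (fire t3): [6 2 2 0]
step 3 (fire t3): [6 2 2 0]
step 4 (fire t1): [6 2 2 0]
step 5 (fire t2): [8 1 2 0]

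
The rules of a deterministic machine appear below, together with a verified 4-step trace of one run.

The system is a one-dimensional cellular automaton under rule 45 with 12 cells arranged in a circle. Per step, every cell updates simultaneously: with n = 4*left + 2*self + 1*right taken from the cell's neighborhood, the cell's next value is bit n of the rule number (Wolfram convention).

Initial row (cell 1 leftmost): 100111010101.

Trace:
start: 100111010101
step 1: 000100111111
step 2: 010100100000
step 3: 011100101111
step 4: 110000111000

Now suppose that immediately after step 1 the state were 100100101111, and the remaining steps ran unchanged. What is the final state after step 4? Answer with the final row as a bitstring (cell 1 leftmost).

001100101010

state after step 1 := 100100101111
step 2: 000100111000
step 3: 110100100011
step 4: 001100101010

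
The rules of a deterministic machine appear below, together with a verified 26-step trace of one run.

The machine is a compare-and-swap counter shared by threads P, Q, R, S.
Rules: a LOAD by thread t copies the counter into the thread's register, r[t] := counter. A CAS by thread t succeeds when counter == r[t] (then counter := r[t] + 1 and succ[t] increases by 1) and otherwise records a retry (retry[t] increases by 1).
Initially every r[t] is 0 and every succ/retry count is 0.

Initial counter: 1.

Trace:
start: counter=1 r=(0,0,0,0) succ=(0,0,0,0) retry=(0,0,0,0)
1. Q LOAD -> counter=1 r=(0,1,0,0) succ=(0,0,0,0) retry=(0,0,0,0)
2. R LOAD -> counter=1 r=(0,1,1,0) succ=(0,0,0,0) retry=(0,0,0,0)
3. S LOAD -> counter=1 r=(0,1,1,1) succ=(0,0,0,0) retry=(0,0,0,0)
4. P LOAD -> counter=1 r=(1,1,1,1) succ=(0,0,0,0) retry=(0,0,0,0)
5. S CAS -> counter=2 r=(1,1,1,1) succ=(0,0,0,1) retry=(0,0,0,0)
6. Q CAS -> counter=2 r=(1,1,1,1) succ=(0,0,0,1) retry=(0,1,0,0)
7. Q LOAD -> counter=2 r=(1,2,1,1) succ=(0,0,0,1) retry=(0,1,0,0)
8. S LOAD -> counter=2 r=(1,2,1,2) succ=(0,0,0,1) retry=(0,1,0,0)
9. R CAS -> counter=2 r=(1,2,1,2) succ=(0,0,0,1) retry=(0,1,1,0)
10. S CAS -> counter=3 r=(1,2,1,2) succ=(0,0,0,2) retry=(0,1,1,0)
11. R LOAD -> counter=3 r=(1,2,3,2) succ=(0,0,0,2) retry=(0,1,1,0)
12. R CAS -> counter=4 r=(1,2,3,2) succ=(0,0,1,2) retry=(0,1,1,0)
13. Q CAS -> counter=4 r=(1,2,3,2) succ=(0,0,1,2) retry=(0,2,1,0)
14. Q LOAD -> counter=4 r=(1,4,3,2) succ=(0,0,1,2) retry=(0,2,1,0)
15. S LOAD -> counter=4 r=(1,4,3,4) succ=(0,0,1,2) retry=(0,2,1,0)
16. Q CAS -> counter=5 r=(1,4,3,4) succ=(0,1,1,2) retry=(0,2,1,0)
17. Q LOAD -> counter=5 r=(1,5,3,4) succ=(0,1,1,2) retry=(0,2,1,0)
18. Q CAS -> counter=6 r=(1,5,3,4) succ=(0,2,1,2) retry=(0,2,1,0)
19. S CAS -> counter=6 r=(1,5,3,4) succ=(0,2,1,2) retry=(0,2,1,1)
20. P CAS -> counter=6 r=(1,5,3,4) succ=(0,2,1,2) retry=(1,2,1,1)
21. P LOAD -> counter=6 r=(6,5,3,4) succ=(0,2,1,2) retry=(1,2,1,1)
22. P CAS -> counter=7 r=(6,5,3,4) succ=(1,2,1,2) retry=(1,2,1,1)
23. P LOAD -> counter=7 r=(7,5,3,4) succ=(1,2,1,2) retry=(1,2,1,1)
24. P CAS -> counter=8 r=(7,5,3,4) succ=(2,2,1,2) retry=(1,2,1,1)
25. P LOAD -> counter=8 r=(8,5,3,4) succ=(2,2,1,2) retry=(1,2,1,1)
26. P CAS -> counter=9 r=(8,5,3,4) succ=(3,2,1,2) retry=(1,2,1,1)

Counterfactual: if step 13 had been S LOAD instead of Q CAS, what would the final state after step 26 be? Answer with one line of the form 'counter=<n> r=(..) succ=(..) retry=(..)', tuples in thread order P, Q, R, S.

counter=9 r=(8,5,3,4) succ=(3,2,1,2) retry=(1,1,1,1)

(re-executing from step 13 with the substitution; state before step 13: counter=4 r=(1,2,3,2) succ=(0,0,1,2) retry=(0,1,1,0))
13. S LOAD -> counter=4 r=(1,2,3,4) succ=(0,0,1,2) retry=(0,1,1,0)
14. Q LOAD -> counter=4 r=(1,4,3,4) succ=(0,0,1,2) retry=(0,1,1,0)
15. S LOAD -> counter=4 r=(1,4,3,4) succ=(0,0,1,2) retry=(0,1,1,0)
16. Q CAS -> counter=5 r=(1,4,3,4) succ=(0,1,1,2) retry=(0,1,1,0)
17. Q LOAD -> counter=5 r=(1,5,3,4) succ=(0,1,1,2) retry=(0,1,1,0)
18. Q CAS -> counter=6 r=(1,5,3,4) succ=(0,2,1,2) retry=(0,1,1,0)
19. S CAS -> counter=6 r=(1,5,3,4) succ=(0,2,1,2) retry=(0,1,1,1)
20. P CAS -> counter=6 r=(1,5,3,4) succ=(0,2,1,2) retry=(1,1,1,1)
21. P LOAD -> counter=6 r=(6,5,3,4) succ=(0,2,1,2) retry=(1,1,1,1)
22. P CAS -> counter=7 r=(6,5,3,4) succ=(1,2,1,2) retry=(1,1,1,1)
23. P LOAD -> counter=7 r=(7,5,3,4) succ=(1,2,1,2) retry=(1,1,1,1)
24. P CAS -> counter=8 r=(7,5,3,4) succ=(2,2,1,2) retry=(1,1,1,1)
25. P LOAD -> counter=8 r=(8,5,3,4) succ=(2,2,1,2) retry=(1,1,1,1)
26. P CAS -> counter=9 r=(8,5,3,4) succ=(3,2,1,2) retry=(1,1,1,1)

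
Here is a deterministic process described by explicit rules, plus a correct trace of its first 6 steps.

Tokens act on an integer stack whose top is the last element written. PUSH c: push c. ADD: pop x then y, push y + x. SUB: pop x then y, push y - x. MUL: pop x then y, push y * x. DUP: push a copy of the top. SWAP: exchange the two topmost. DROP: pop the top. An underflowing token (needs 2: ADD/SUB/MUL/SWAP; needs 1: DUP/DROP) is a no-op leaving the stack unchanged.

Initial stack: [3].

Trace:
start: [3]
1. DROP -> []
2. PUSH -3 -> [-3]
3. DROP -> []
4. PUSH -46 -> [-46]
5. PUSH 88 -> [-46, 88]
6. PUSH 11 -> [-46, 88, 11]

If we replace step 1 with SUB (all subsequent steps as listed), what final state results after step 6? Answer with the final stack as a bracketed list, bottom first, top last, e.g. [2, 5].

[3, -46, 88, 11]

(re-executing from step 1 with the substitution; state before step 1: [3])
1. SUB -> [3]
2. PUSH -3 -> [3, -3]
3. DROP -> [3]
4. PUSH -46 -> [3, -46]
5. PUSH 88 -> [3, -46, 88]
6. PUSH 11 -> [3, -46, 88, 11]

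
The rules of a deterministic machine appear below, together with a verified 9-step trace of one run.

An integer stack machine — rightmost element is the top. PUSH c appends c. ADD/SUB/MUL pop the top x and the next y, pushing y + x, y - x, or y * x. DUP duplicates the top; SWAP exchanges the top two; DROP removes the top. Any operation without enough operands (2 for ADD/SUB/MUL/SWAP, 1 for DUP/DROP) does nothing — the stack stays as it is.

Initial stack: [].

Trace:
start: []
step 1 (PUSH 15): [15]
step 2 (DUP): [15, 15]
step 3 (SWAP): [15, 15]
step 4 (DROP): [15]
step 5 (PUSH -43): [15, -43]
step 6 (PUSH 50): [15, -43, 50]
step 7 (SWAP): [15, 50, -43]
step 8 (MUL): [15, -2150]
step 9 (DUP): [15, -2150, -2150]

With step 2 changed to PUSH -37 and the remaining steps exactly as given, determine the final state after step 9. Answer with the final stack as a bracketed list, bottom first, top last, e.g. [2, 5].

[-37, -2150, -2150]

(re-executing from step 2 with the substitution; state before step 2: [15])
step 2 (PUSH -37): [15, -37]
step 3 (SWAP): [-37, 15]
step 4 (DROP): [-37]
step 5 (PUSH -43): [-37, -43]
step 6 (PUSH 50): [-37, -43, 50]
step 7 (SWAP): [-37, 50, -43]
step 8 (MUL): [-37, -2150]
step 9 (DUP): [-37, -2150, -2150]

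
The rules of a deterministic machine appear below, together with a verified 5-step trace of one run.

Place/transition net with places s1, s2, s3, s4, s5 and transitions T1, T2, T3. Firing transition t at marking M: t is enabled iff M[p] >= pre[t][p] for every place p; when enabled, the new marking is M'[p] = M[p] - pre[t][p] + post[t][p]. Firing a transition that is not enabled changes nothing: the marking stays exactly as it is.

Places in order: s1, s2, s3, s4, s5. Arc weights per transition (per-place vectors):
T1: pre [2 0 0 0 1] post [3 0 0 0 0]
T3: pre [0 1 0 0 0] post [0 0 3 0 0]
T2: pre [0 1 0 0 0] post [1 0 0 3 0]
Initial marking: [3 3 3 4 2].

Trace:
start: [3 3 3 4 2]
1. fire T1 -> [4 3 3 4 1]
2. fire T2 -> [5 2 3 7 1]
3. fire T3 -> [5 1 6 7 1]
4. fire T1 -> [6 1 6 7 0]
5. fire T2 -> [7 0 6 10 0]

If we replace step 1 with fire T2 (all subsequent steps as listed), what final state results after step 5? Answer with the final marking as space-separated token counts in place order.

6 0 6 10 1

(re-executing from step 1 with the substitution; state before step 1: [3 3 3 4 2])
1. fire T2 -> [4 2 3 7 2]
2. fire T2 -> [5 1 3 10 2]
3. fire T3 -> [5 0 6 10 2]
4. fire T1 -> [6 0 6 10 1]
5. fire T2 -> [6 0 6 10 1]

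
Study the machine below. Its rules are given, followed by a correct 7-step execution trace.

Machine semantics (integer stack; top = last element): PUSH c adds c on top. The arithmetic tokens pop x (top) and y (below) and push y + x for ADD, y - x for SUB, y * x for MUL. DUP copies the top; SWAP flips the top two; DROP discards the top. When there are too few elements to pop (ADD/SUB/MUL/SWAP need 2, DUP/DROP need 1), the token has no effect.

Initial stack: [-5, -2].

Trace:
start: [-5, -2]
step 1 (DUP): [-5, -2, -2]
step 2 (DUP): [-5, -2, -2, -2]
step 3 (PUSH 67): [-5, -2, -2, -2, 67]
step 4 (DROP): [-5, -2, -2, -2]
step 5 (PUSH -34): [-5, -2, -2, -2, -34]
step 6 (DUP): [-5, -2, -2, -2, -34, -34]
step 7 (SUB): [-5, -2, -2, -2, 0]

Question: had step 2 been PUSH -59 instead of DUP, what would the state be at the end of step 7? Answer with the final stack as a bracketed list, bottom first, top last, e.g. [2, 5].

[-5, -2, -2, -59, 0]

(re-executing from step 2 with the substitution; state before step 2: [-5, -2, -2])
step 2 (PUSH -59): [-5, -2, -2, -59]
step 3 (PUSH 67): [-5, -2, -2, -59, 67]
step 4 (DROP): [-5, -2, -2, -59]
step 5 (PUSH -34): [-5, -2, -2, -59, -34]
step 6 (DUP): [-5, -2, -2, -59, -34, -34]
step 7 (SUB): [-5, -2, -2, -59, 0]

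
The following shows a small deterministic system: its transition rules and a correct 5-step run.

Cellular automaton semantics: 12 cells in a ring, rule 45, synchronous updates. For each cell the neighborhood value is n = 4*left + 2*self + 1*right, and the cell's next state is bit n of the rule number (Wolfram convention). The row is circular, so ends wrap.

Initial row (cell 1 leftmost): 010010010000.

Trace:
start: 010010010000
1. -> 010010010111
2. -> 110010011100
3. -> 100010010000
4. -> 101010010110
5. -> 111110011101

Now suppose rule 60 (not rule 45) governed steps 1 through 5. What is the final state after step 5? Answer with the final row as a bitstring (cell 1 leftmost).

(re-executing steps 1..5 under rule 60; state before step 1: 010010010000)
1. -> 011011011000
2. -> 010110110100
3. -> 011101101110
4. -> 010011011001
5. -> 111010110101

111010110101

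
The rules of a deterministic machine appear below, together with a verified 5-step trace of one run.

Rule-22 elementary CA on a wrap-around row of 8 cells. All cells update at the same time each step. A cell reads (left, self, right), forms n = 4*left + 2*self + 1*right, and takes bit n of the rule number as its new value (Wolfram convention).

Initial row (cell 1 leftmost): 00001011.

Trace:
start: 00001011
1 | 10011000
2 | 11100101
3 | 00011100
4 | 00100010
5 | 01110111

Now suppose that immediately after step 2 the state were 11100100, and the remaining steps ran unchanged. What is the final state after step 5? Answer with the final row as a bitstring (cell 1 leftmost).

state after step 2 := 11100100
3 | 00011111
4 | 10100000
5 | 10110001

10110001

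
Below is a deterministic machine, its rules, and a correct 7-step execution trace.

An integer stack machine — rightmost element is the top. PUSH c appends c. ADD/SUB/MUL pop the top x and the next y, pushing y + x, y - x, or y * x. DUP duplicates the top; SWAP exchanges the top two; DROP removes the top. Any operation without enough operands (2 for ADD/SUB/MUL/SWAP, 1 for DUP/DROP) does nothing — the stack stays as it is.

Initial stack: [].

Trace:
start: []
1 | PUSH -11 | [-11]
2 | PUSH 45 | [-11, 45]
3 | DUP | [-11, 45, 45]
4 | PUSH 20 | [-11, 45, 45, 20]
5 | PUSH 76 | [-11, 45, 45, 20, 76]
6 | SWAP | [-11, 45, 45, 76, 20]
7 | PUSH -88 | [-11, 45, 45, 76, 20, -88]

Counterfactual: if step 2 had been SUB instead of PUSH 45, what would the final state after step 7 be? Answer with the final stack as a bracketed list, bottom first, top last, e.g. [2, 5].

[-11, -11, 76, 20, -88]

(re-executing from step 2 with the substitution; state before step 2: [-11])
2 | SUB | [-11]
3 | DUP | [-11, -11]
4 | PUSH 20 | [-11, -11, 20]
5 | PUSH 76 | [-11, -11, 20, 76]
6 | SWAP | [-11, -11, 76, 20]
7 | PUSH -88 | [-11, -11, 76, 20, -88]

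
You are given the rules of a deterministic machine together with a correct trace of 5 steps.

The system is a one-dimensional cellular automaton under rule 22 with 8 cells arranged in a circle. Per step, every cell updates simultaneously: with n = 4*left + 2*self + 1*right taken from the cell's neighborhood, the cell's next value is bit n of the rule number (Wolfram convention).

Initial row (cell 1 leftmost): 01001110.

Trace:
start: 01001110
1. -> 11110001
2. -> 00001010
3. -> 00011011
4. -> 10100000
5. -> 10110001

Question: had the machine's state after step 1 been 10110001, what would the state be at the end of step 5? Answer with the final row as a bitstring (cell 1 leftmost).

state after step 1 := 10110001
2. -> 00001010
3. -> 00011011
4. -> 10100000
5. -> 10110001

10110001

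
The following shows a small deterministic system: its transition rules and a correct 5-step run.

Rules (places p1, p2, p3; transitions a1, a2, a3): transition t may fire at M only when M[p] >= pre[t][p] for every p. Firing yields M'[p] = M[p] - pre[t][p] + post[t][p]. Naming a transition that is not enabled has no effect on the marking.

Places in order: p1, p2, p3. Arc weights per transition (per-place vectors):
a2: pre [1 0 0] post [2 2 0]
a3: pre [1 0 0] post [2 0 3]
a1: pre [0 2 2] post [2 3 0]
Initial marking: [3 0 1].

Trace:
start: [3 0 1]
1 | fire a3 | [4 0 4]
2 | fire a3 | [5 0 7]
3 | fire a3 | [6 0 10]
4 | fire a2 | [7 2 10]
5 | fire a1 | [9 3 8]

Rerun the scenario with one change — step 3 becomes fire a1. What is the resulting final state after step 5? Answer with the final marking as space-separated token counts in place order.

8 3 5

(re-executing from step 3 with the substitution; state before step 3: [5 0 7])
3 | fire a1 | [5 0 7]
4 | fire a2 | [6 2 7]
5 | fire a1 | [8 3 5]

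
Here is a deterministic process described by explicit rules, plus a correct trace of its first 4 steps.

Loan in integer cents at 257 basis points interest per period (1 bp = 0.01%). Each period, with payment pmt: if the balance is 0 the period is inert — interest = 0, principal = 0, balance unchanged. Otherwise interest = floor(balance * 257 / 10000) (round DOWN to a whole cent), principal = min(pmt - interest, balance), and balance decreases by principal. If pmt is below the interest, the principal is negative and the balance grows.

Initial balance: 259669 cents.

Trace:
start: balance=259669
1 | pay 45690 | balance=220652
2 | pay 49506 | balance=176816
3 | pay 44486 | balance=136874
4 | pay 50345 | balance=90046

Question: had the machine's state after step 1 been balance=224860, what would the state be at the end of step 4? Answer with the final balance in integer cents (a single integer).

state after step 1 := balance=224860
2 | pay 49506 | balance=181132
3 | pay 44486 | balance=141301
4 | pay 50345 | balance=94587

94587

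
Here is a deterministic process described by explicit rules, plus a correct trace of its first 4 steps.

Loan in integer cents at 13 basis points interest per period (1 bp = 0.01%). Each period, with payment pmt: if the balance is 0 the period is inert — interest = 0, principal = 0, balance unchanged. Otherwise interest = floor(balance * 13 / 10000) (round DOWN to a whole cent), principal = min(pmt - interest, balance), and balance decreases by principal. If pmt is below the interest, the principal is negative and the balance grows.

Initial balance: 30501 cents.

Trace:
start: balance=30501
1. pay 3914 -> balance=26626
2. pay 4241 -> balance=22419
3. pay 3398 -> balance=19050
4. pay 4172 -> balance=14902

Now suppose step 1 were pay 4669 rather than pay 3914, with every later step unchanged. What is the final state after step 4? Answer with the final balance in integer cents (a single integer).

(re-executing from step 1 with the substitution; state before step 1: balance=30501)
1. pay 4669 -> balance=25871
2. pay 4241 -> balance=21663
3. pay 3398 -> balance=18293
4. pay 4172 -> balance=14144

14144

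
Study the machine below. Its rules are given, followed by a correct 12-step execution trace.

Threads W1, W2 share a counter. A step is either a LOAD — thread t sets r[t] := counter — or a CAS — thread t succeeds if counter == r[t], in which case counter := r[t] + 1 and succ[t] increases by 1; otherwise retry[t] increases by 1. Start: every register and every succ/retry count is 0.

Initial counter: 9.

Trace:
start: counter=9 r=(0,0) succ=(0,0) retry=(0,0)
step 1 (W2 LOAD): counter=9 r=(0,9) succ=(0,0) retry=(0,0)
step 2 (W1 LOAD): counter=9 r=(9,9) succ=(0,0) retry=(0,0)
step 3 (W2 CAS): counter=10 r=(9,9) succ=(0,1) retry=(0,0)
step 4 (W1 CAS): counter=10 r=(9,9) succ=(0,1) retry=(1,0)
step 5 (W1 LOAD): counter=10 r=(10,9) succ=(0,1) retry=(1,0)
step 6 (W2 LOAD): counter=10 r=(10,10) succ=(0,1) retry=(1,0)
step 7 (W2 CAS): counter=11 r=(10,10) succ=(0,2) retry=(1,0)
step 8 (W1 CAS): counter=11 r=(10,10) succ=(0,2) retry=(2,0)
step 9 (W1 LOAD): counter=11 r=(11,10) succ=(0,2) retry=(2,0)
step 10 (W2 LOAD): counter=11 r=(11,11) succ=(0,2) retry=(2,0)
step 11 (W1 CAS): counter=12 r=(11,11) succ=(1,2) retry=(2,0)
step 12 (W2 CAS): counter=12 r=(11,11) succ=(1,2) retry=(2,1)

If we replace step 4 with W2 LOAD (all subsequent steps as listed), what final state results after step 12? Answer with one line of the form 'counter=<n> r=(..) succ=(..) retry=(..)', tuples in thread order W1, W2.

(re-executing from step 4 with the substitution; state before step 4: counter=10 r=(9,9) succ=(0,1) retry=(0,0))
step 4 (W2 LOAD): counter=10 r=(9,10) succ=(0,1) retry=(0,0)
step 5 (W1 LOAD): counter=10 r=(10,10) succ=(0,1) retry=(0,0)
step 6 (W2 LOAD): counter=10 r=(10,10) succ=(0,1) retry=(0,0)
step 7 (W2 CAS): counter=11 r=(10,10) succ=(0,2) retry=(0,0)
step 8 (W1 CAS): counter=11 r=(10,10) succ=(0,2) retry=(1,0)
step 9 (W1 LOAD): counter=11 r=(11,10) succ=(0,2) retry=(1,0)
step 10 (W2 LOAD): counter=11 r=(11,11) succ=(0,2) retry=(1,0)
step 11 (W1 CAS): counter=12 r=(11,11) succ=(1,2) retry=(1,0)
step 12 (W2 CAS): counter=12 r=(11,11) succ=(1,2) retry=(1,1)

counter=12 r=(11,11) succ=(1,2) retry=(1,1)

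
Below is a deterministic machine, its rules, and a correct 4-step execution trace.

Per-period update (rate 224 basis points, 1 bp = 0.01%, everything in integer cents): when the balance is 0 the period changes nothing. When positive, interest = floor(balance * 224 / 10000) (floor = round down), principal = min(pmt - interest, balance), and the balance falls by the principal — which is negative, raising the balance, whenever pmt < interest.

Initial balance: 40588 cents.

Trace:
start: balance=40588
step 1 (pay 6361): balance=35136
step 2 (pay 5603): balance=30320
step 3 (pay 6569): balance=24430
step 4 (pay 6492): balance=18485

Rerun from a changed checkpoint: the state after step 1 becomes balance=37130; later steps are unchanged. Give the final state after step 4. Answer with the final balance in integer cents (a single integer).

20614

state after step 1 := balance=37130
step 2 (pay 5603): balance=32358
step 3 (pay 6569): balance=26513
step 4 (pay 6492): balance=20614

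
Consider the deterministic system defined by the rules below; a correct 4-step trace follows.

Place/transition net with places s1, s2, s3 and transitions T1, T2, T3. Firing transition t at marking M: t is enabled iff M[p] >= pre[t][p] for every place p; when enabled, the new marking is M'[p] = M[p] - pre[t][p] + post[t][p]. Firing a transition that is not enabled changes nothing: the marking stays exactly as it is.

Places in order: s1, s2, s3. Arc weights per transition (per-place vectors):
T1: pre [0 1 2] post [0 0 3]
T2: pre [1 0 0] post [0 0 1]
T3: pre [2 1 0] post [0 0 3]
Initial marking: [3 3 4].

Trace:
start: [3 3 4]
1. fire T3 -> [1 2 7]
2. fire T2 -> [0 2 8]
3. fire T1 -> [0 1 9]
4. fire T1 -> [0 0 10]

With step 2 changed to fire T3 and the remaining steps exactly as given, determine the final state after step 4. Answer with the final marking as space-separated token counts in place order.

1 0 9

(re-executing from step 2 with the substitution; state before step 2: [1 2 7])
2. fire T3 -> [1 2 7]
3. fire T1 -> [1 1 8]
4. fire T1 -> [1 0 9]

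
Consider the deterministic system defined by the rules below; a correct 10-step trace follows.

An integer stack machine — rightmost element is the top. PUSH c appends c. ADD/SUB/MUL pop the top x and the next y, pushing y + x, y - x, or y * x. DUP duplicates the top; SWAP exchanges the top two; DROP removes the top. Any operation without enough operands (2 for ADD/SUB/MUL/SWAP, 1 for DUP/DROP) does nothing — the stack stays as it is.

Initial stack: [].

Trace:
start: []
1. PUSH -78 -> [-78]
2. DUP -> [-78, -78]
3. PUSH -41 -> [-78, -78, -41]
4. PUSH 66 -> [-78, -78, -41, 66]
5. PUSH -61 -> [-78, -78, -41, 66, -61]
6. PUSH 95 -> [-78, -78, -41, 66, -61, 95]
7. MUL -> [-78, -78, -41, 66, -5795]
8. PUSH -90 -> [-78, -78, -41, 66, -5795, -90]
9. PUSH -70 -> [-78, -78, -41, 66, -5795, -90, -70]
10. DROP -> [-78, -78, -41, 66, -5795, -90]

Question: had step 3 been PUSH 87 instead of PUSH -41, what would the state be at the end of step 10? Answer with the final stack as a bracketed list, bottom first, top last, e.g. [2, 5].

[-78, -78, 87, 66, -5795, -90]

(re-executing from step 3 with the substitution; state before step 3: [-78, -78])
3. PUSH 87 -> [-78, -78, 87]
4. PUSH 66 -> [-78, -78, 87, 66]
5. PUSH -61 -> [-78, -78, 87, 66, -61]
6. PUSH 95 -> [-78, -78, 87, 66, -61, 95]
7. MUL -> [-78, -78, 87, 66, -5795]
8. PUSH -90 -> [-78, -78, 87, 66, -5795, -90]
9. PUSH -70 -> [-78, -78, 87, 66, -5795, -90, -70]
10. DROP -> [-78, -78, 87, 66, -5795, -90]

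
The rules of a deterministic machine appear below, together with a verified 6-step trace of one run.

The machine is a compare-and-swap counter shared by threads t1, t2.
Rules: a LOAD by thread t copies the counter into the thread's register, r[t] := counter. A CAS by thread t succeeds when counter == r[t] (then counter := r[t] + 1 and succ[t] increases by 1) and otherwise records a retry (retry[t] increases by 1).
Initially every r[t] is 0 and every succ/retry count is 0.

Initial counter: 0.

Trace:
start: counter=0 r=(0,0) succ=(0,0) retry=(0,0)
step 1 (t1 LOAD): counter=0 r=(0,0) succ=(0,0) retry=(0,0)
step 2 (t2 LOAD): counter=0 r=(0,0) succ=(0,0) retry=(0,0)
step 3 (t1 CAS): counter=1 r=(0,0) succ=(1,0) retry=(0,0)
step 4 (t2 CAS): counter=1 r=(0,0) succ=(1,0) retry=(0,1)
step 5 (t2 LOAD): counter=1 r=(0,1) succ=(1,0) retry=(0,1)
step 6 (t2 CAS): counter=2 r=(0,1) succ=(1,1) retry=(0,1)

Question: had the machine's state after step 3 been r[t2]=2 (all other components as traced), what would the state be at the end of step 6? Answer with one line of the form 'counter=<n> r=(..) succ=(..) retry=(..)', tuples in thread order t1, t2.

state after step 3 := counter=1 r=(0,2) succ=(1,0) retry=(0,0)
step 4 (t2 CAS): counter=1 r=(0,2) succ=(1,0) retry=(0,1)
step 5 (t2 LOAD): counter=1 r=(0,1) succ=(1,0) retry=(0,1)
step 6 (t2 CAS): counter=2 r=(0,1) succ=(1,1) retry=(0,1)

counter=2 r=(0,1) succ=(1,1) retry=(0,1)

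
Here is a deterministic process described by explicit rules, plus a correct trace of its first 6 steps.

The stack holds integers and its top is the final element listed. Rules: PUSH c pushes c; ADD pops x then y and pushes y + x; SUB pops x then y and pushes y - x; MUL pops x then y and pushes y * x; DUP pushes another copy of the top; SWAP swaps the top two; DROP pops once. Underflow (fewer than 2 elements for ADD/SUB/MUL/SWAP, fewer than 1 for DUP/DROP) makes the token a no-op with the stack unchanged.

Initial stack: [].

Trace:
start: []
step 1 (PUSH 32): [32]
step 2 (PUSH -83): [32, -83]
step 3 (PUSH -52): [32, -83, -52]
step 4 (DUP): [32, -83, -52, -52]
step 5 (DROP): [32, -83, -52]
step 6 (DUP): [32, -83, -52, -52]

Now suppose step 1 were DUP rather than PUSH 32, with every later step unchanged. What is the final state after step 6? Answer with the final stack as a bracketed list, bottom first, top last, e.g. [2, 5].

[-83, -52, -52]

(re-executing from step 1 with the substitution; state before step 1: [])
step 1 (DUP): []
step 2 (PUSH -83): [-83]
step 3 (PUSH -52): [-83, -52]
step 4 (DUP): [-83, -52, -52]
step 5 (DROP): [-83, -52]
step 6 (DUP): [-83, -52, -52]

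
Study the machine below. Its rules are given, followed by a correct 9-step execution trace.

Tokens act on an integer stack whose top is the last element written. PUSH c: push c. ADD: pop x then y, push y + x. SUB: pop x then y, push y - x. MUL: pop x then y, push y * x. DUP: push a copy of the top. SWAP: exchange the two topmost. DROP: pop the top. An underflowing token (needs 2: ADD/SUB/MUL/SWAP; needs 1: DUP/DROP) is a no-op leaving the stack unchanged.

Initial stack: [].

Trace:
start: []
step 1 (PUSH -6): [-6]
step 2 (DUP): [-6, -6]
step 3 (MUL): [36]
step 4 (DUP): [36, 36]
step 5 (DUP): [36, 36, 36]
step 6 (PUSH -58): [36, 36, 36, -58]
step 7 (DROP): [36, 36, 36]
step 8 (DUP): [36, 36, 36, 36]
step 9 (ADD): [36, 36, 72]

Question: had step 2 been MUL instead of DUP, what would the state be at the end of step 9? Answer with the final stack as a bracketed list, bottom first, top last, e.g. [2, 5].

[-6, -6, -12]

(re-executing from step 2 with the substitution; state before step 2: [-6])
step 2 (MUL): [-6]
step 3 (MUL): [-6]
step 4 (DUP): [-6, -6]
step 5 (DUP): [-6, -6, -6]
step 6 (PUSH -58): [-6, -6, -6, -58]
step 7 (DROP): [-6, -6, -6]
step 8 (DUP): [-6, -6, -6, -6]
step 9 (ADD): [-6, -6, -12]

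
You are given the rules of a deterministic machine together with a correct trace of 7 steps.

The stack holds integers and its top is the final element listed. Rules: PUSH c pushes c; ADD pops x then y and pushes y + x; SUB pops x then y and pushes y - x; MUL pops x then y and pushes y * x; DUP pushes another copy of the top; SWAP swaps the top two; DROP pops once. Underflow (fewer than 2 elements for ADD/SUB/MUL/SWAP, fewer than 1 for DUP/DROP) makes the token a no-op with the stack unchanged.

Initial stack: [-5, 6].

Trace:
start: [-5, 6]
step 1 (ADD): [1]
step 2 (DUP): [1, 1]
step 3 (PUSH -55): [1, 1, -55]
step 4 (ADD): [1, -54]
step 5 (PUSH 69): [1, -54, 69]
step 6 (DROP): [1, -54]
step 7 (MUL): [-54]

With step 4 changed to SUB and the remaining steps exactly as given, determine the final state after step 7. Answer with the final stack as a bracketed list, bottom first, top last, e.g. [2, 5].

[56]

(re-executing from step 4 with the substitution; state before step 4: [1, 1, -55])
step 4 (SUB): [1, 56]
step 5 (PUSH 69): [1, 56, 69]
step 6 (DROP): [1, 56]
step 7 (MUL): [56]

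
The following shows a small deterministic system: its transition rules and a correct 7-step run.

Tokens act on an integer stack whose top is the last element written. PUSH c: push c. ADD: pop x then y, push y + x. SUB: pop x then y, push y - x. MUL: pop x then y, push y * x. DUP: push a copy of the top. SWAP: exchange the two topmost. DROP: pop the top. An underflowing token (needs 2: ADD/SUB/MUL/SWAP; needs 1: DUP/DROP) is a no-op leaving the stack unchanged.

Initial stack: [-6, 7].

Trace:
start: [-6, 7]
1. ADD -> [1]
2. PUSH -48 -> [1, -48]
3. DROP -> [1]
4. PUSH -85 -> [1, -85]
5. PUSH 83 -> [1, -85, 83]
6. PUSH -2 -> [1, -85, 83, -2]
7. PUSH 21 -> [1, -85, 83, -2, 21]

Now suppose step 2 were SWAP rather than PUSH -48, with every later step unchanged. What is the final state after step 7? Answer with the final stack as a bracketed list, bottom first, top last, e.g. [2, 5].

[-85, 83, -2, 21]

(re-executing from step 2 with the substitution; state before step 2: [1])
2. SWAP -> [1]
3. DROP -> []
4. PUSH -85 -> [-85]
5. PUSH 83 -> [-85, 83]
6. PUSH -2 -> [-85, 83, -2]
7. PUSH 21 -> [-85, 83, -2, 21]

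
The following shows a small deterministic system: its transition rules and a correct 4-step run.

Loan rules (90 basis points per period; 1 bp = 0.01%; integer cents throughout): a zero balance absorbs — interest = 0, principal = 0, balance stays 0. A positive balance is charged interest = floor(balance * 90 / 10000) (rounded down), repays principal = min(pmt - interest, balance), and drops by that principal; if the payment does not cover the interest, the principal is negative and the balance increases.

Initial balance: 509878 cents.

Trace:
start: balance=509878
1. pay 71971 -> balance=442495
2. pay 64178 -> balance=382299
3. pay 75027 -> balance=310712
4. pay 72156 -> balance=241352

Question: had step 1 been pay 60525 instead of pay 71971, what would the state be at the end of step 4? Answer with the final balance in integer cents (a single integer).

(re-executing from step 1 with the substitution; state before step 1: balance=509878)
1. pay 60525 -> balance=453941
2. pay 64178 -> balance=393848
3. pay 75027 -> balance=322365
4. pay 72156 -> balance=253110

253110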